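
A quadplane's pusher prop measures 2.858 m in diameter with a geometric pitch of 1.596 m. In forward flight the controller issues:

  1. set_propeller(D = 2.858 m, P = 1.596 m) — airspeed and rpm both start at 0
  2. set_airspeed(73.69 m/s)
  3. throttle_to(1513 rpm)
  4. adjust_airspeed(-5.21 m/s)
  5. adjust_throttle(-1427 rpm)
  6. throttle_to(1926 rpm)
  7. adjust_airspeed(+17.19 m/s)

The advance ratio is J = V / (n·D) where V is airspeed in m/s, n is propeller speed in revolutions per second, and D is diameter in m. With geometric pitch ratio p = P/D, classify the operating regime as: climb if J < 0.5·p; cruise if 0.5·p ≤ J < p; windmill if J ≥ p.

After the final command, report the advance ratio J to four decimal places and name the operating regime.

J = 0.9338, regime = windmill

set_propeller: D = 2.858 m, P = 1.596 m (p = P/D = 0.558432); state ← (V=0, rpm=0)
set_airspeed(73.69): V ← 73.69 m/s
throttle_to(1513): rpm ← 1513
adjust_airspeed(-5.21): V ← 73.69 -5.21 = 68.48 m/s
adjust_throttle(-1427): rpm ← 1513 -1427 = 86
throttle_to(1926): rpm ← 1926
adjust_airspeed(+17.19): V ← 68.48 +17.19 = 85.67 m/s
final state: V = 85.67 m/s, rpm = 1926 → n = rpm/60 = 32.100000 rev/s
J = V / (n·D) = 85.67 / (32.100000 × 2.858) = 0.933816
regime bands: climb J<0.2792 | cruise [0.2792, 0.5584) | windmill J≥0.5584
J = 0.9338 → windmill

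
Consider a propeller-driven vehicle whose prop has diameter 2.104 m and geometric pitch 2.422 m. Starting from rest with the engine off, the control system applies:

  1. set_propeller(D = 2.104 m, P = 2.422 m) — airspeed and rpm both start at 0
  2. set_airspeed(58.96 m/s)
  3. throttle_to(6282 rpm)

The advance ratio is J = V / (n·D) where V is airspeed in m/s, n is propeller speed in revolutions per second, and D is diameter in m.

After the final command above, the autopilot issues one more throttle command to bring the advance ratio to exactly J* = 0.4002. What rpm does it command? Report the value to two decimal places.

set_propeller: D = 2.104 m, P = 2.422 m (p = P/D = 1.151141); state ← (V=0, rpm=0)
set_airspeed(58.96): V ← 58.96 m/s
throttle_to(6282): rpm ← 6282
final state: V = 58.96 m/s, rpm = 6282 → n = rpm/60 = 104.700000 rev/s
target J* = 0.4002; solve J* = V/(n·D) for n: n = V/(J*·D) = 58.96/(0.4002 × 2.104) = 70.022023 rev/s
rpm = 60·n = 4201.321393

rpm = 4201.32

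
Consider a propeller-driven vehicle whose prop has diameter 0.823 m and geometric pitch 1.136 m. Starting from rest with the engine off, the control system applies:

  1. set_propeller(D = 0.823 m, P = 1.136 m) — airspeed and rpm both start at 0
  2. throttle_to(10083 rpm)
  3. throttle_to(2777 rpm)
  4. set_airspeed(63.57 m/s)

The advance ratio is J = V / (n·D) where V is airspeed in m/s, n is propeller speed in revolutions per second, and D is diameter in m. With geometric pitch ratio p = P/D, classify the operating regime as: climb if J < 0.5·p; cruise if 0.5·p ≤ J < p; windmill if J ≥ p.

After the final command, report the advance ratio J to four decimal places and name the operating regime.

J = 1.6689, regime = windmill

set_propeller: D = 0.823 m, P = 1.136 m (p = P/D = 1.380316); state ← (V=0, rpm=0)
throttle_to(10083): rpm ← 10083
throttle_to(2777): rpm ← 2777
set_airspeed(63.57): V ← 63.57 m/s
final state: V = 63.57 m/s, rpm = 2777 → n = rpm/60 = 46.283333 rev/s
J = V / (n·D) = 63.57 / (46.283333 × 0.823) = 1.668890
regime bands: climb J<0.6902 | cruise [0.6902, 1.3803) | windmill J≥1.3803
J = 1.6689 → windmill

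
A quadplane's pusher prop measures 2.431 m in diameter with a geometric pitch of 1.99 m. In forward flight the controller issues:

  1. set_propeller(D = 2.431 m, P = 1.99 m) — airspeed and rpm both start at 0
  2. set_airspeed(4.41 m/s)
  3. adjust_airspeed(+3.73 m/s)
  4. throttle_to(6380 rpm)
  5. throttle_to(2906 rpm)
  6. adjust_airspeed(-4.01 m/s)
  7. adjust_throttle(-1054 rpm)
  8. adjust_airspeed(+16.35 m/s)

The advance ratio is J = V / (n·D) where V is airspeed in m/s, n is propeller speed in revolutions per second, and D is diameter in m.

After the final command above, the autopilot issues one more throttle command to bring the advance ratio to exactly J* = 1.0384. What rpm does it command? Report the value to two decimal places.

set_propeller: D = 2.431 m, P = 1.99 m (p = P/D = 0.818593); state ← (V=0, rpm=0)
set_airspeed(4.41): V ← 4.41 m/s
adjust_airspeed(+3.73): V ← 4.41 +3.73 = 8.14 m/s
throttle_to(6380): rpm ← 6380
throttle_to(2906): rpm ← 2906
adjust_airspeed(-4.01): V ← 8.14 -4.01 = 4.13 m/s
adjust_throttle(-1054): rpm ← 2906 -1054 = 1852
adjust_airspeed(+16.35): V ← 4.13 +16.35 = 20.48 m/s
final state: V = 20.48 m/s, rpm = 1852 → n = rpm/60 = 30.866667 rev/s
target J* = 1.0384; solve J* = V/(n·D) for n: n = V/(J*·D) = 20.48/(1.0384 × 2.431) = 8.112978 rev/s
rpm = 60·n = 486.778698

rpm = 486.78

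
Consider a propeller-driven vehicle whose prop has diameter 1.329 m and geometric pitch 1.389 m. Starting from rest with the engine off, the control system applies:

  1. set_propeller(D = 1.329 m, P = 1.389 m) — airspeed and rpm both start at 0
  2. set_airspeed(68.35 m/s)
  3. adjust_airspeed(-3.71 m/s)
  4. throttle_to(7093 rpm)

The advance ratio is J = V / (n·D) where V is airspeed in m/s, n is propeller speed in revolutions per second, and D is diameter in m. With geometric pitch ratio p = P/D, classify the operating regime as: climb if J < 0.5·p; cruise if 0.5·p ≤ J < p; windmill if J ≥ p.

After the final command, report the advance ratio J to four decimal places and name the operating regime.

J = 0.4114, regime = climb

set_propeller: D = 1.329 m, P = 1.389 m (p = P/D = 1.045147); state ← (V=0, rpm=0)
set_airspeed(68.35): V ← 68.35 m/s
adjust_airspeed(-3.71): V ← 68.35 -3.71 = 64.64 m/s
throttle_to(7093): rpm ← 7093
final state: V = 64.64 m/s, rpm = 7093 → n = rpm/60 = 118.216667 rev/s
J = V / (n·D) = 64.64 / (118.216667 × 1.329) = 0.411432
regime bands: climb J<0.5226 | cruise [0.5226, 1.0451) | windmill J≥1.0451
J = 0.4114 → climb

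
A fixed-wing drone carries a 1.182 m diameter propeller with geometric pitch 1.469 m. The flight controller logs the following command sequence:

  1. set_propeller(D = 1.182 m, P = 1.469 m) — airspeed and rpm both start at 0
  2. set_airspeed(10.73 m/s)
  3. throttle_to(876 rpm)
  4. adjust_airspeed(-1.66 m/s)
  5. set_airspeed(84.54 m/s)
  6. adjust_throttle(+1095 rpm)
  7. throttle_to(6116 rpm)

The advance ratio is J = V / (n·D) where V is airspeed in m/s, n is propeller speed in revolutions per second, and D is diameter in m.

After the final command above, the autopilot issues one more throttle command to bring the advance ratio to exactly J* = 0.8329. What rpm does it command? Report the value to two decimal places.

set_propeller: D = 1.182 m, P = 1.469 m (p = P/D = 1.242809); state ← (V=0, rpm=0)
set_airspeed(10.73): V ← 10.73 m/s
throttle_to(876): rpm ← 876
adjust_airspeed(-1.66): V ← 10.73 -1.66 = 9.07 m/s
set_airspeed(84.54): V ← 84.54 m/s
adjust_throttle(+1095): rpm ← 876 +1095 = 1971
throttle_to(6116): rpm ← 6116
final state: V = 84.54 m/s, rpm = 6116 → n = rpm/60 = 101.933333 rev/s
target J* = 0.8329; solve J* = V/(n·D) for n: n = V/(J*·D) = 84.54/(0.8329 × 1.182) = 85.872065 rev/s
rpm = 60·n = 5152.323878

rpm = 5152.32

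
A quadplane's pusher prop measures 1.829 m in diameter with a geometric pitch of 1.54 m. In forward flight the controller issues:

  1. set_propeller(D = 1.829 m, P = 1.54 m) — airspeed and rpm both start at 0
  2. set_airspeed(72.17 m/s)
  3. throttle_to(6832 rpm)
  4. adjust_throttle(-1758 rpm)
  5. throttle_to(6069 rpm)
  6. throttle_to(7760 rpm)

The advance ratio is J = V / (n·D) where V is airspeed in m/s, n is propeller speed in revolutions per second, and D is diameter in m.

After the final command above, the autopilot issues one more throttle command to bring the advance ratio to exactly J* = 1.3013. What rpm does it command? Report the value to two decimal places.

set_propeller: D = 1.829 m, P = 1.54 m (p = P/D = 0.841990); state ← (V=0, rpm=0)
set_airspeed(72.17): V ← 72.17 m/s
throttle_to(6832): rpm ← 6832
adjust_throttle(-1758): rpm ← 6832 -1758 = 5074
throttle_to(6069): rpm ← 6069
throttle_to(7760): rpm ← 7760
final state: V = 72.17 m/s, rpm = 7760 → n = rpm/60 = 129.333333 rev/s
target J* = 1.3013; solve J* = V/(n·D) for n: n = V/(J*·D) = 72.17/(1.3013 × 1.829) = 30.322539 rev/s
rpm = 60·n = 1819.352368

rpm = 1819.35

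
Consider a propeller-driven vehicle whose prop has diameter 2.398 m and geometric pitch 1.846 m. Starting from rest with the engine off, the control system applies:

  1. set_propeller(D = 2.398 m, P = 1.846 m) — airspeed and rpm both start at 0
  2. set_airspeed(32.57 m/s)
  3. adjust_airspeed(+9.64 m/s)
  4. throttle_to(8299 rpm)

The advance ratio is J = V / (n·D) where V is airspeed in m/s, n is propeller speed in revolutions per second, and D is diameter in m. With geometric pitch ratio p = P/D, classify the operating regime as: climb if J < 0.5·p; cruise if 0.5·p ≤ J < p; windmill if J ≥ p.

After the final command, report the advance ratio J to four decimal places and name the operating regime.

J = 0.1273, regime = climb

set_propeller: D = 2.398 m, P = 1.846 m (p = P/D = 0.769808); state ← (V=0, rpm=0)
set_airspeed(32.57): V ← 32.57 m/s
adjust_airspeed(+9.64): V ← 32.57 +9.64 = 42.21 m/s
throttle_to(8299): rpm ← 8299
final state: V = 42.21 m/s, rpm = 8299 → n = rpm/60 = 138.316667 rev/s
J = V / (n·D) = 42.21 / (138.316667 × 2.398) = 0.127260
regime bands: climb J<0.3849 | cruise [0.3849, 0.7698) | windmill J≥0.7698
J = 0.1273 → climb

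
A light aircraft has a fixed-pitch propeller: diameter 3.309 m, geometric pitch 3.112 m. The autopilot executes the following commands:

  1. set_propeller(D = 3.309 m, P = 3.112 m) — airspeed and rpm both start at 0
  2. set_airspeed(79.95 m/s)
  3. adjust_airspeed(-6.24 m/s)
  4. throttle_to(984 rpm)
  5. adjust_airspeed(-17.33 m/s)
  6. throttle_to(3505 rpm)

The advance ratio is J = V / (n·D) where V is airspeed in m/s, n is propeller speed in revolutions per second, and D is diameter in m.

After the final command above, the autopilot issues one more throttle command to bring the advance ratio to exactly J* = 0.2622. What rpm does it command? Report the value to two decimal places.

set_propeller: D = 3.309 m, P = 3.112 m (p = P/D = 0.940465); state ← (V=0, rpm=0)
set_airspeed(79.95): V ← 79.95 m/s
adjust_airspeed(-6.24): V ← 79.95 -6.24 = 73.71 m/s
throttle_to(984): rpm ← 984
adjust_airspeed(-17.33): V ← 73.71 -17.33 = 56.38 m/s
throttle_to(3505): rpm ← 3505
final state: V = 56.38 m/s, rpm = 3505 → n = rpm/60 = 58.416667 rev/s
target J* = 0.2622; solve J* = V/(n·D) for n: n = V/(J*·D) = 56.38/(0.2622 × 3.309) = 64.982381 rev/s
rpm = 60·n = 3898.942832

rpm = 3898.94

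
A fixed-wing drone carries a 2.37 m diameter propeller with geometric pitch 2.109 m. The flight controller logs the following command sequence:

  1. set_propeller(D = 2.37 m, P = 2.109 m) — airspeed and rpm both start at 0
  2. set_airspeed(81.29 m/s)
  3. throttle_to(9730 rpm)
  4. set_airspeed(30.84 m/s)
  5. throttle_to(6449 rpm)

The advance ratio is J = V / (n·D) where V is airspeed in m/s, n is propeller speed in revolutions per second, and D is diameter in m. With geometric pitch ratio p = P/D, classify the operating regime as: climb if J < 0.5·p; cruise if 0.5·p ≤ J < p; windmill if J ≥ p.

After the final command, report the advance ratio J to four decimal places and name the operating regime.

J = 0.1211, regime = climb

set_propeller: D = 2.37 m, P = 2.109 m (p = P/D = 0.889873); state ← (V=0, rpm=0)
set_airspeed(81.29): V ← 81.29 m/s
throttle_to(9730): rpm ← 9730
set_airspeed(30.84): V ← 30.84 m/s
throttle_to(6449): rpm ← 6449
final state: V = 30.84 m/s, rpm = 6449 → n = rpm/60 = 107.483333 rev/s
J = V / (n·D) = 30.84 / (107.483333 × 2.37) = 0.121067
regime bands: climb J<0.4449 | cruise [0.4449, 0.8899) | windmill J≥0.8899
J = 0.1211 → climb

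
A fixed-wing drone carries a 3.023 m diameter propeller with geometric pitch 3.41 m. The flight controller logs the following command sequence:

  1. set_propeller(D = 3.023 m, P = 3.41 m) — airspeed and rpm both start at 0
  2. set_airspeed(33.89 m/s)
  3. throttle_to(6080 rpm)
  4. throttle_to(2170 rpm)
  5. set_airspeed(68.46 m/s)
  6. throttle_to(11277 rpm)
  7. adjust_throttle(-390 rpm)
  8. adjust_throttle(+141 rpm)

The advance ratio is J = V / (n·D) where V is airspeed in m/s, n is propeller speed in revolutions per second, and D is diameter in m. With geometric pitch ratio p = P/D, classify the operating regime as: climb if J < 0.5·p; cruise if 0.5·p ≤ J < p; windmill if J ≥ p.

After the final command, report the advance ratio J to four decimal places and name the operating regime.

set_propeller: D = 3.023 m, P = 3.41 m (p = P/D = 1.128019); state ← (V=0, rpm=0)
set_airspeed(33.89): V ← 33.89 m/s
throttle_to(6080): rpm ← 6080
throttle_to(2170): rpm ← 2170
set_airspeed(68.46): V ← 68.46 m/s
throttle_to(11277): rpm ← 11277
adjust_throttle(-390): rpm ← 11277 -390 = 10887
adjust_throttle(+141): rpm ← 10887 +141 = 11028
final state: V = 68.46 m/s, rpm = 11028 → n = rpm/60 = 183.800000 rev/s
J = V / (n·D) = 68.46 / (183.800000 × 3.023) = 0.123212
regime bands: climb J<0.5640 | cruise [0.5640, 1.1280) | windmill J≥1.1280
J = 0.1232 → climb

J = 0.1232, regime = climb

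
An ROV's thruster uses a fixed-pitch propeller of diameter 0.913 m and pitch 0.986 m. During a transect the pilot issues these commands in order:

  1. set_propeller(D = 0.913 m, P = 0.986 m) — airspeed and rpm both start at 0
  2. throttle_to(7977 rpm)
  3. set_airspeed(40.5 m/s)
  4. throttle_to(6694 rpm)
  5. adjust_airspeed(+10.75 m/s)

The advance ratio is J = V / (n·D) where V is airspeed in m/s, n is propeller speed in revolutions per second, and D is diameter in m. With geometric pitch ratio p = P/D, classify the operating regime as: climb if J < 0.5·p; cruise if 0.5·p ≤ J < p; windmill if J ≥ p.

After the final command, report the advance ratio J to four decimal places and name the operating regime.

set_propeller: D = 0.913 m, P = 0.986 m (p = P/D = 1.079956); state ← (V=0, rpm=0)
throttle_to(7977): rpm ← 7977
set_airspeed(40.5): V ← 40.5 m/s
throttle_to(6694): rpm ← 6694
adjust_airspeed(+10.75): V ← 40.5 +10.75 = 51.25 m/s
final state: V = 51.25 m/s, rpm = 6694 → n = rpm/60 = 111.566667 rev/s
J = V / (n·D) = 51.25 / (111.566667 × 0.913) = 0.503140
regime bands: climb J<0.5400 | cruise [0.5400, 1.0800) | windmill J≥1.0800
J = 0.5031 → climb

J = 0.5031, regime = climb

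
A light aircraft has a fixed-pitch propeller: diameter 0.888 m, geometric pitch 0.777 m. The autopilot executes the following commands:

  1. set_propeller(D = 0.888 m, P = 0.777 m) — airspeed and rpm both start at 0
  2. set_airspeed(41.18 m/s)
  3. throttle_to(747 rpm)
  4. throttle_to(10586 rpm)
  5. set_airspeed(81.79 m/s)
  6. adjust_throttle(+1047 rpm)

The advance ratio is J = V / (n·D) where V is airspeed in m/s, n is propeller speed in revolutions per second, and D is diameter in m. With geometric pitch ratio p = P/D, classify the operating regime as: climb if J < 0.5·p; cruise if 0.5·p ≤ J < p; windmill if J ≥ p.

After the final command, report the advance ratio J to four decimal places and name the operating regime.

J = 0.4751, regime = cruise

set_propeller: D = 0.888 m, P = 0.777 m (p = P/D = 0.875000); state ← (V=0, rpm=0)
set_airspeed(41.18): V ← 41.18 m/s
throttle_to(747): rpm ← 747
throttle_to(10586): rpm ← 10586
set_airspeed(81.79): V ← 81.79 m/s
adjust_throttle(+1047): rpm ← 10586 +1047 = 11633
final state: V = 81.79 m/s, rpm = 11633 → n = rpm/60 = 193.883333 rev/s
J = V / (n·D) = 81.79 / (193.883333 × 0.888) = 0.475058
regime bands: climb J<0.4375 | cruise [0.4375, 0.8750) | windmill J≥0.8750
J = 0.4751 → cruise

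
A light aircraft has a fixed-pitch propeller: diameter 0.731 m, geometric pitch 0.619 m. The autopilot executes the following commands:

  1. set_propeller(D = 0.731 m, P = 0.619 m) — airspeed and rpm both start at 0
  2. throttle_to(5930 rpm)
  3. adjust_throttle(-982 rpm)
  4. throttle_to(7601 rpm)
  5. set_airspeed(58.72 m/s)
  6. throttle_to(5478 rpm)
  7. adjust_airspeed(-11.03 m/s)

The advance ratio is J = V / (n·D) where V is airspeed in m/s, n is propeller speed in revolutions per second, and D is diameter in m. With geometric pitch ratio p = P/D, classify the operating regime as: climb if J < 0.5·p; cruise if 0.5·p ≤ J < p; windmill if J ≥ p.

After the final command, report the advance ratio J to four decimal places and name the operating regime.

set_propeller: D = 0.731 m, P = 0.619 m (p = P/D = 0.846785); state ← (V=0, rpm=0)
throttle_to(5930): rpm ← 5930
adjust_throttle(-982): rpm ← 5930 -982 = 4948
throttle_to(7601): rpm ← 7601
set_airspeed(58.72): V ← 58.72 m/s
throttle_to(5478): rpm ← 5478
adjust_airspeed(-11.03): V ← 58.72 -11.03 = 47.69 m/s
final state: V = 47.69 m/s, rpm = 5478 → n = rpm/60 = 91.300000 rev/s
J = V / (n·D) = 47.69 / (91.300000 × 0.731) = 0.714561
regime bands: climb J<0.4234 | cruise [0.4234, 0.8468) | windmill J≥0.8468
J = 0.7146 → cruise

J = 0.7146, regime = cruise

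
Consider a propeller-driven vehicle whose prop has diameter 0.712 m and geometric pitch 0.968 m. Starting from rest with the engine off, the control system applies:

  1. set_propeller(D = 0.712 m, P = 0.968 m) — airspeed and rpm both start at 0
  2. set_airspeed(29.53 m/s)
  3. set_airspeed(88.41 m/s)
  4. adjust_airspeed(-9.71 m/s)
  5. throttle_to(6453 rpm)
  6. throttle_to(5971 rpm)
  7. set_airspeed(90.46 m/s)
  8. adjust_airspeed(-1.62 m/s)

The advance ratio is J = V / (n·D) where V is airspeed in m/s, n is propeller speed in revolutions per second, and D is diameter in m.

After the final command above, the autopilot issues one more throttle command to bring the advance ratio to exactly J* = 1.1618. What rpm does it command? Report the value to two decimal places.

set_propeller: D = 0.712 m, P = 0.968 m (p = P/D = 1.359551); state ← (V=0, rpm=0)
set_airspeed(29.53): V ← 29.53 m/s
set_airspeed(88.41): V ← 88.41 m/s
adjust_airspeed(-9.71): V ← 88.41 -9.71 = 78.7 m/s
throttle_to(6453): rpm ← 6453
throttle_to(5971): rpm ← 5971
set_airspeed(90.46): V ← 90.46 m/s
adjust_airspeed(-1.62): V ← 90.46 -1.62 = 88.84 m/s
final state: V = 88.84 m/s, rpm = 5971 → n = rpm/60 = 99.516667 rev/s
target J* = 1.1618; solve J* = V/(n·D) for n: n = V/(J*·D) = 88.84/(1.1618 × 0.712) = 107.398245 rev/s
rpm = 60·n = 6443.894693

rpm = 6443.89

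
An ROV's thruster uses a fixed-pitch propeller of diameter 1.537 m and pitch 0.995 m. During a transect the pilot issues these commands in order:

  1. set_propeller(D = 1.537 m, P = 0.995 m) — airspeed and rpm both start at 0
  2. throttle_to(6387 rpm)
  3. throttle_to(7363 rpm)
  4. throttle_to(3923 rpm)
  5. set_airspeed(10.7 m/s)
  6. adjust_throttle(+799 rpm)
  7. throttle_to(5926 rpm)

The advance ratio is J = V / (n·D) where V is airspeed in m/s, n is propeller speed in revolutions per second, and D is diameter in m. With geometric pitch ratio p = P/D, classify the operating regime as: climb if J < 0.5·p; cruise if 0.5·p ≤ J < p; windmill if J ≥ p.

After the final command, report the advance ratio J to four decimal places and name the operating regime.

set_propeller: D = 1.537 m, P = 0.995 m (p = P/D = 0.647365); state ← (V=0, rpm=0)
throttle_to(6387): rpm ← 6387
throttle_to(7363): rpm ← 7363
throttle_to(3923): rpm ← 3923
set_airspeed(10.7): V ← 10.7 m/s
adjust_throttle(+799): rpm ← 3923 +799 = 4722
throttle_to(5926): rpm ← 5926
final state: V = 10.7 m/s, rpm = 5926 → n = rpm/60 = 98.766667 rev/s
J = V / (n·D) = 10.7 / (98.766667 × 1.537) = 0.070485
regime bands: climb J<0.3237 | cruise [0.3237, 0.6474) | windmill J≥0.6474
J = 0.0705 → climb

J = 0.0705, regime = climb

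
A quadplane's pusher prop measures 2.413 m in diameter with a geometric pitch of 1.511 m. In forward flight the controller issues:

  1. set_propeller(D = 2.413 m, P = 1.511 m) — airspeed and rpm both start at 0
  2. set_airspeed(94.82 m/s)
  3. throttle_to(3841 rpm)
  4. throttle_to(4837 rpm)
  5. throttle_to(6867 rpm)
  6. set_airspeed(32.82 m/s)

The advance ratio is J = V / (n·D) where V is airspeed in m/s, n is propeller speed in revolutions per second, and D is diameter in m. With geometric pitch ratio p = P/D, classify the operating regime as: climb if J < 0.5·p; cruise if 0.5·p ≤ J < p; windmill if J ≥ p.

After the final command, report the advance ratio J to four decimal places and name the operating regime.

J = 0.1188, regime = climb

set_propeller: D = 2.413 m, P = 1.511 m (p = P/D = 0.626191); state ← (V=0, rpm=0)
set_airspeed(94.82): V ← 94.82 m/s
throttle_to(3841): rpm ← 3841
throttle_to(4837): rpm ← 4837
throttle_to(6867): rpm ← 6867
set_airspeed(32.82): V ← 32.82 m/s
final state: V = 32.82 m/s, rpm = 6867 → n = rpm/60 = 114.450000 rev/s
J = V / (n·D) = 32.82 / (114.450000 × 2.413) = 0.118841
regime bands: climb J<0.3131 | cruise [0.3131, 0.6262) | windmill J≥0.6262
J = 0.1188 → climb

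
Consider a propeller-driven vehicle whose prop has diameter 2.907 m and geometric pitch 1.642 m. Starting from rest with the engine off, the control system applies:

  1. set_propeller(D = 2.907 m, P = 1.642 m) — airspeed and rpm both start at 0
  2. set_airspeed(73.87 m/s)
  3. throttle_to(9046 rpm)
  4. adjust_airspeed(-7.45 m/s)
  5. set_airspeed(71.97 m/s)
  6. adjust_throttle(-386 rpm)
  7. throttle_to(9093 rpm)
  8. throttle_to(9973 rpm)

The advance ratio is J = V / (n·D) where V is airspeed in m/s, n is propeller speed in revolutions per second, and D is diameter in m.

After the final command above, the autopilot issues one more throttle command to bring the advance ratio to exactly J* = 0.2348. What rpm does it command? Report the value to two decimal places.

set_propeller: D = 2.907 m, P = 1.642 m (p = P/D = 0.564843); state ← (V=0, rpm=0)
set_airspeed(73.87): V ← 73.87 m/s
throttle_to(9046): rpm ← 9046
adjust_airspeed(-7.45): V ← 73.87 -7.45 = 66.42 m/s
set_airspeed(71.97): V ← 71.97 m/s
adjust_throttle(-386): rpm ← 9046 -386 = 8660
throttle_to(9093): rpm ← 9093
throttle_to(9973): rpm ← 9973
final state: V = 71.97 m/s, rpm = 9973 → n = rpm/60 = 166.216667 rev/s
target J* = 0.2348; solve J* = V/(n·D) for n: n = V/(J*·D) = 71.97/(0.2348 × 2.907) = 105.440724 rev/s
rpm = 60·n = 6326.443426

rpm = 6326.44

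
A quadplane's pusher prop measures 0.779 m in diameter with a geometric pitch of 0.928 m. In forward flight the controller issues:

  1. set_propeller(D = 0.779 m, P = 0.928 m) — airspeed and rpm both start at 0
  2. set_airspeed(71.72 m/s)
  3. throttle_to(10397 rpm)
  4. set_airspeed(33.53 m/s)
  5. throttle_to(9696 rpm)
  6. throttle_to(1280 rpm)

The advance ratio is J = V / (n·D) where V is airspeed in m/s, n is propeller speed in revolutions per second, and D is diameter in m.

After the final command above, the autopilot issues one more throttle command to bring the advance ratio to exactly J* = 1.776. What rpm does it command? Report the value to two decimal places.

set_propeller: D = 0.779 m, P = 0.928 m (p = P/D = 1.191271); state ← (V=0, rpm=0)
set_airspeed(71.72): V ← 71.72 m/s
throttle_to(10397): rpm ← 10397
set_airspeed(33.53): V ← 33.53 m/s
throttle_to(9696): rpm ← 9696
throttle_to(1280): rpm ← 1280
final state: V = 33.53 m/s, rpm = 1280 → n = rpm/60 = 21.333333 rev/s
target J* = 1.776; solve J* = V/(n·D) for n: n = V/(J*·D) = 33.53/(1.776 × 0.779) = 24.235564 rev/s
rpm = 60·n = 1454.133851

rpm = 1454.13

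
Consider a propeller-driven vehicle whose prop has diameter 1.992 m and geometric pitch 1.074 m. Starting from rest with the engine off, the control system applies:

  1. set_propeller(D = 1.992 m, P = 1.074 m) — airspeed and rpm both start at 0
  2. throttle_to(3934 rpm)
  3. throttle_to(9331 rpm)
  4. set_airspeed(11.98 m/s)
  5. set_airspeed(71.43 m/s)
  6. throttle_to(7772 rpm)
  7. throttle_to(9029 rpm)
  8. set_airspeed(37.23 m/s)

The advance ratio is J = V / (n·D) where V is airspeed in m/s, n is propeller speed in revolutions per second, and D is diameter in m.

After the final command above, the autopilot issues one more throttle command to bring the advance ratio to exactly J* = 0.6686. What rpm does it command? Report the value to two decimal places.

rpm = 1677.21

set_propeller: D = 1.992 m, P = 1.074 m (p = P/D = 0.539157); state ← (V=0, rpm=0)
throttle_to(3934): rpm ← 3934
throttle_to(9331): rpm ← 9331
set_airspeed(11.98): V ← 11.98 m/s
set_airspeed(71.43): V ← 71.43 m/s
throttle_to(7772): rpm ← 7772
throttle_to(9029): rpm ← 9029
set_airspeed(37.23): V ← 37.23 m/s
final state: V = 37.23 m/s, rpm = 9029 → n = rpm/60 = 150.483333 rev/s
target J* = 0.6686; solve J* = V/(n·D) for n: n = V/(J*·D) = 37.23/(0.6686 × 1.992) = 27.953573 rev/s
rpm = 60·n = 1677.214392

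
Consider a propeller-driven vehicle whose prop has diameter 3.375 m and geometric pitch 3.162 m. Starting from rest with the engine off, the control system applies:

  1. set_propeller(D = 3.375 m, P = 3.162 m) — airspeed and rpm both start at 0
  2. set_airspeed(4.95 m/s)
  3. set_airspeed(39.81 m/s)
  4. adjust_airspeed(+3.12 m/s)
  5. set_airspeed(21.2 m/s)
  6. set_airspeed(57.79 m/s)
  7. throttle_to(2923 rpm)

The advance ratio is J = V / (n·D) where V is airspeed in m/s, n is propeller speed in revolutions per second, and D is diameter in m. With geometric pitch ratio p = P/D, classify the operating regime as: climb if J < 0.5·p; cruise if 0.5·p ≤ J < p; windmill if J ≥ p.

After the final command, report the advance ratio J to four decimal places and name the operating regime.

set_propeller: D = 3.375 m, P = 3.162 m (p = P/D = 0.936889); state ← (V=0, rpm=0)
set_airspeed(4.95): V ← 4.95 m/s
set_airspeed(39.81): V ← 39.81 m/s
adjust_airspeed(+3.12): V ← 39.81 +3.12 = 42.93 m/s
set_airspeed(21.2): V ← 21.2 m/s
set_airspeed(57.79): V ← 57.79 m/s
throttle_to(2923): rpm ← 2923
final state: V = 57.79 m/s, rpm = 2923 → n = rpm/60 = 48.716667 rev/s
J = V / (n·D) = 57.79 / (48.716667 × 3.375) = 0.351481
regime bands: climb J<0.4684 | cruise [0.4684, 0.9369) | windmill J≥0.9369
J = 0.3515 → climb

J = 0.3515, regime = climb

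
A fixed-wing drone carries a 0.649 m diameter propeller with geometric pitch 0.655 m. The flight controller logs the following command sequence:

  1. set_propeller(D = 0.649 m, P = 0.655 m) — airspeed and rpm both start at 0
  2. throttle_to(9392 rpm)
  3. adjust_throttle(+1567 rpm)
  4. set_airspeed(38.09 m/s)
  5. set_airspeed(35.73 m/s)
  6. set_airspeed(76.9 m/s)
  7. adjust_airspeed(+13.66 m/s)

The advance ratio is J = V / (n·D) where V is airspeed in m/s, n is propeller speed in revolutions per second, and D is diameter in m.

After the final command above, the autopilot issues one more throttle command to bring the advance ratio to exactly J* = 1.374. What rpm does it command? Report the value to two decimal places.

set_propeller: D = 0.649 m, P = 0.655 m (p = P/D = 1.009245); state ← (V=0, rpm=0)
throttle_to(9392): rpm ← 9392
adjust_throttle(+1567): rpm ← 9392 +1567 = 10959
set_airspeed(38.09): V ← 38.09 m/s
set_airspeed(35.73): V ← 35.73 m/s
set_airspeed(76.9): V ← 76.9 m/s
adjust_airspeed(+13.66): V ← 76.9 +13.66 = 90.56 m/s
final state: V = 90.56 m/s, rpm = 10959 → n = rpm/60 = 182.650000 rev/s
target J* = 1.374; solve J* = V/(n·D) for n: n = V/(J*·D) = 90.56/(1.374 × 0.649) = 101.555859 rev/s
rpm = 60·n = 6093.351545

rpm = 6093.35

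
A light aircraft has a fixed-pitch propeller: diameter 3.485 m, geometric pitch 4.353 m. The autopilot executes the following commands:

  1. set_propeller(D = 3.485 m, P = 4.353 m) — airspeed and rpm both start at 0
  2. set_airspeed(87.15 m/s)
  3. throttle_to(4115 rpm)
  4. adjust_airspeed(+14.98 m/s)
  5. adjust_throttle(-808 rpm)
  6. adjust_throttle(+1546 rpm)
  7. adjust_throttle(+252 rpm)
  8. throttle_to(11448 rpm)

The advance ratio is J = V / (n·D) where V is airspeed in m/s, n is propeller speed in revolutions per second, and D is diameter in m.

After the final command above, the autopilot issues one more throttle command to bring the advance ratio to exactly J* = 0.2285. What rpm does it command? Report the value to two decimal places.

rpm = 7695.12

set_propeller: D = 3.485 m, P = 4.353 m (p = P/D = 1.249067); state ← (V=0, rpm=0)
set_airspeed(87.15): V ← 87.15 m/s
throttle_to(4115): rpm ← 4115
adjust_airspeed(+14.98): V ← 87.15 +14.98 = 102.13 m/s
adjust_throttle(-808): rpm ← 4115 -808 = 3307
adjust_throttle(+1546): rpm ← 3307 +1546 = 4853
adjust_throttle(+252): rpm ← 4853 +252 = 5105
throttle_to(11448): rpm ← 11448
final state: V = 102.13 m/s, rpm = 11448 → n = rpm/60 = 190.800000 rev/s
target J* = 0.2285; solve J* = V/(n·D) for n: n = V/(J*·D) = 102.13/(0.2285 × 3.485) = 128.252059 rev/s
rpm = 60·n = 7695.123521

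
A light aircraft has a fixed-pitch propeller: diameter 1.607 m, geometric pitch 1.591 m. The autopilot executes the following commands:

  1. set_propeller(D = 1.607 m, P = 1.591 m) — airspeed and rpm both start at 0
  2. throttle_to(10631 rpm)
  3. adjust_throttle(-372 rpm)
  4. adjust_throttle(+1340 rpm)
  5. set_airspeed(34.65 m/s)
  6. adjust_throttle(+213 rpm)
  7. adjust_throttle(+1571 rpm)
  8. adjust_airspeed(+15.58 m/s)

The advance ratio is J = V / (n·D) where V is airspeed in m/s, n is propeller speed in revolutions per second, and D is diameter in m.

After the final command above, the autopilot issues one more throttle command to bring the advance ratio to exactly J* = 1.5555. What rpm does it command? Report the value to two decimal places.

set_propeller: D = 1.607 m, P = 1.591 m (p = P/D = 0.990044); state ← (V=0, rpm=0)
throttle_to(10631): rpm ← 10631
adjust_throttle(-372): rpm ← 10631 -372 = 10259
adjust_throttle(+1340): rpm ← 10259 +1340 = 11599
set_airspeed(34.65): V ← 34.65 m/s
adjust_throttle(+213): rpm ← 11599 +213 = 11812
adjust_throttle(+1571): rpm ← 11812 +1571 = 13383
adjust_airspeed(+15.58): V ← 34.65 +15.58 = 50.23 m/s
final state: V = 50.23 m/s, rpm = 13383 → n = rpm/60 = 223.050000 rev/s
target J* = 1.5555; solve J* = V/(n·D) for n: n = V/(J*·D) = 50.23/(1.5555 × 1.607) = 20.094504 rev/s
rpm = 60·n = 1205.670227

rpm = 1205.67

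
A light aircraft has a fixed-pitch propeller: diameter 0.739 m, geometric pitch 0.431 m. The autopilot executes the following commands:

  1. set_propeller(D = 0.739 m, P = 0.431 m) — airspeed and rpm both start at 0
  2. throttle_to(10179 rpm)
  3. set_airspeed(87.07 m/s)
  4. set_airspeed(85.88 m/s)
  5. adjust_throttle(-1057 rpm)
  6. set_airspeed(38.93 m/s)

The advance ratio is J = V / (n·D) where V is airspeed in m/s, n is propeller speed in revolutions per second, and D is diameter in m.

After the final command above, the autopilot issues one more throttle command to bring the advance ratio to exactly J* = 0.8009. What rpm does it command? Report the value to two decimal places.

rpm = 3946.51

set_propeller: D = 0.739 m, P = 0.431 m (p = P/D = 0.583221); state ← (V=0, rpm=0)
throttle_to(10179): rpm ← 10179
set_airspeed(87.07): V ← 87.07 m/s
set_airspeed(85.88): V ← 85.88 m/s
adjust_throttle(-1057): rpm ← 10179 -1057 = 9122
set_airspeed(38.93): V ← 38.93 m/s
final state: V = 38.93 m/s, rpm = 9122 → n = rpm/60 = 152.033333 rev/s
target J* = 0.8009; solve J* = V/(n·D) for n: n = V/(J*·D) = 38.93/(0.8009 × 0.739) = 65.775123 rev/s
rpm = 60·n = 3946.507405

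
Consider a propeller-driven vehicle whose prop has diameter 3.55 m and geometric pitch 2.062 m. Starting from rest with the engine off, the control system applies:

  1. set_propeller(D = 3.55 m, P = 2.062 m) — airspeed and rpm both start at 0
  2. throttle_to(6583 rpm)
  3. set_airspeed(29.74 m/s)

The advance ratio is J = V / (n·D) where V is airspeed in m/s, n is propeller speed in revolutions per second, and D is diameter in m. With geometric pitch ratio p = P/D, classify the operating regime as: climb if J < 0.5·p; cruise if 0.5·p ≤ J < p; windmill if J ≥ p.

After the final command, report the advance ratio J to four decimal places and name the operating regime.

J = 0.0764, regime = climb

set_propeller: D = 3.55 m, P = 2.062 m (p = P/D = 0.580845); state ← (V=0, rpm=0)
throttle_to(6583): rpm ← 6583
set_airspeed(29.74): V ← 29.74 m/s
final state: V = 29.74 m/s, rpm = 6583 → n = rpm/60 = 109.716667 rev/s
J = V / (n·D) = 29.74 / (109.716667 × 3.55) = 0.076355
regime bands: climb J<0.2904 | cruise [0.2904, 0.5808) | windmill J≥0.5808
J = 0.0764 → climb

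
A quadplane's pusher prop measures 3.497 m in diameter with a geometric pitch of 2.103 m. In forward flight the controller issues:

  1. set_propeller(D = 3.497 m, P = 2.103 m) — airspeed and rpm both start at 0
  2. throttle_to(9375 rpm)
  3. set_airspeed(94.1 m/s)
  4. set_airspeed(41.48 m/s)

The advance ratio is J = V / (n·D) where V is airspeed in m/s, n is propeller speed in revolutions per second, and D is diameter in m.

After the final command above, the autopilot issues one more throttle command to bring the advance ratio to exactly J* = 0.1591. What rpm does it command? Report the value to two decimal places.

set_propeller: D = 3.497 m, P = 2.103 m (p = P/D = 0.601373); state ← (V=0, rpm=0)
throttle_to(9375): rpm ← 9375
set_airspeed(94.1): V ← 94.1 m/s
set_airspeed(41.48): V ← 41.48 m/s
final state: V = 41.48 m/s, rpm = 9375 → n = rpm/60 = 156.250000 rev/s
target J* = 0.1591; solve J* = V/(n·D) for n: n = V/(J*·D) = 41.48/(0.1591 × 3.497) = 74.554341 rev/s
rpm = 60·n = 4473.260460

rpm = 4473.26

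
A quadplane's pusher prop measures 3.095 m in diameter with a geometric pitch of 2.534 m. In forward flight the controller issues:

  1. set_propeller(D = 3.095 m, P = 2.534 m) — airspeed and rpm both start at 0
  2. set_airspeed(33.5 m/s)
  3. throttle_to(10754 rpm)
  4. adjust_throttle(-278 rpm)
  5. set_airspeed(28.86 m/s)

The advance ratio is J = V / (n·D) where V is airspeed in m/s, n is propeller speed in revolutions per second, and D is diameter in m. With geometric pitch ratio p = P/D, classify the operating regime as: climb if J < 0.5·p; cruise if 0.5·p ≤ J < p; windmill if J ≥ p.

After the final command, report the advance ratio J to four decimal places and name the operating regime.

set_propeller: D = 3.095 m, P = 2.534 m (p = P/D = 0.818740); state ← (V=0, rpm=0)
set_airspeed(33.5): V ← 33.5 m/s
throttle_to(10754): rpm ← 10754
adjust_throttle(-278): rpm ← 10754 -278 = 10476
set_airspeed(28.86): V ← 28.86 m/s
final state: V = 28.86 m/s, rpm = 10476 → n = rpm/60 = 174.600000 rev/s
J = V / (n·D) = 28.86 / (174.600000 × 3.095) = 0.053406
regime bands: climb J<0.4094 | cruise [0.4094, 0.8187) | windmill J≥0.8187
J = 0.0534 → climb

J = 0.0534, regime = climb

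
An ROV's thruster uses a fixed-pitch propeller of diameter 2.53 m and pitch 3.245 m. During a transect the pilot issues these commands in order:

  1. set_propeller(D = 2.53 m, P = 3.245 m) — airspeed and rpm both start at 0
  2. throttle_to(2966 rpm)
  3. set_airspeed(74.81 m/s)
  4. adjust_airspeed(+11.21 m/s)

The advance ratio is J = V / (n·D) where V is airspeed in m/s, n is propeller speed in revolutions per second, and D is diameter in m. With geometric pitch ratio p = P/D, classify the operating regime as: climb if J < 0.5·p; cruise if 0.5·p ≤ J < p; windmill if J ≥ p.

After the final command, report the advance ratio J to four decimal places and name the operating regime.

J = 0.6878, regime = cruise

set_propeller: D = 2.53 m, P = 3.245 m (p = P/D = 1.282609); state ← (V=0, rpm=0)
throttle_to(2966): rpm ← 2966
set_airspeed(74.81): V ← 74.81 m/s
adjust_airspeed(+11.21): V ← 74.81 +11.21 = 86.02 m/s
final state: V = 86.02 m/s, rpm = 2966 → n = rpm/60 = 49.433333 rev/s
J = V / (n·D) = 86.02 / (49.433333 × 2.53) = 0.687795
regime bands: climb J<0.6413 | cruise [0.6413, 1.2826) | windmill J≥1.2826
J = 0.6878 → cruise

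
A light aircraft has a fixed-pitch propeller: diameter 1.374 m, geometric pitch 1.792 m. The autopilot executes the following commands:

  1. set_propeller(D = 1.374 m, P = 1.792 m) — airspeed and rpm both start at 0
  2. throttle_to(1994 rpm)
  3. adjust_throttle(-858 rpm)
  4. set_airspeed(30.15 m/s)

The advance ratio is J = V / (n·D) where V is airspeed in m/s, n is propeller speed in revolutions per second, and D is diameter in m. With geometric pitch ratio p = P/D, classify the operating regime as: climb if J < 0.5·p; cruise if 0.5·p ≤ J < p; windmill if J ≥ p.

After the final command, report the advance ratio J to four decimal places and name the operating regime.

J = 1.1590, regime = cruise

set_propeller: D = 1.374 m, P = 1.792 m (p = P/D = 1.304221); state ← (V=0, rpm=0)
throttle_to(1994): rpm ← 1994
adjust_throttle(-858): rpm ← 1994 -858 = 1136
set_airspeed(30.15): V ← 30.15 m/s
final state: V = 30.15 m/s, rpm = 1136 → n = rpm/60 = 18.933333 rev/s
J = V / (n·D) = 30.15 / (18.933333 × 1.374) = 1.158973
regime bands: climb J<0.6521 | cruise [0.6521, 1.3042) | windmill J≥1.3042
J = 1.1590 → cruise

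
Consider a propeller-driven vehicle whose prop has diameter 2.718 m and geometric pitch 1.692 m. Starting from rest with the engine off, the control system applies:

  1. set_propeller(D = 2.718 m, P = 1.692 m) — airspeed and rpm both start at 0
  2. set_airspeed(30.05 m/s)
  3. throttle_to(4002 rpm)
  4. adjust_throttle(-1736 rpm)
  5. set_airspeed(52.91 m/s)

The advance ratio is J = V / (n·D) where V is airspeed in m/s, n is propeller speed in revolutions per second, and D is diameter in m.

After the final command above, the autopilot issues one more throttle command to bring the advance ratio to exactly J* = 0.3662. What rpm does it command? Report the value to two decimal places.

set_propeller: D = 2.718 m, P = 1.692 m (p = P/D = 0.622517); state ← (V=0, rpm=0)
set_airspeed(30.05): V ← 30.05 m/s
throttle_to(4002): rpm ← 4002
adjust_throttle(-1736): rpm ← 4002 -1736 = 2266
set_airspeed(52.91): V ← 52.91 m/s
final state: V = 52.91 m/s, rpm = 2266 → n = rpm/60 = 37.766667 rev/s
target J* = 0.3662; solve J* = V/(n·D) for n: n = V/(J*·D) = 52.91/(0.3662 × 2.718) = 53.158164 rev/s
rpm = 60·n = 3189.489814

rpm = 3189.49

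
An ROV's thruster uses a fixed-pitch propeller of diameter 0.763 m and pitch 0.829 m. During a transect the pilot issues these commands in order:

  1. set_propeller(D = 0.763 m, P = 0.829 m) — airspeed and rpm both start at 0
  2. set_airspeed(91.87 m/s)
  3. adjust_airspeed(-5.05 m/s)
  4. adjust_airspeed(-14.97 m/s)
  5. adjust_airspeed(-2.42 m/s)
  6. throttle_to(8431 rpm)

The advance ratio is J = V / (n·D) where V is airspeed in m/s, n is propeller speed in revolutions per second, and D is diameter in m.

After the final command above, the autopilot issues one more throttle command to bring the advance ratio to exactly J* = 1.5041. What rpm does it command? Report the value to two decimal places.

set_propeller: D = 0.763 m, P = 0.829 m (p = P/D = 1.086501); state ← (V=0, rpm=0)
set_airspeed(91.87): V ← 91.87 m/s
adjust_airspeed(-5.05): V ← 91.87 -5.05 = 86.82 m/s
adjust_airspeed(-14.97): V ← 86.82 -14.97 = 71.85 m/s
adjust_airspeed(-2.42): V ← 71.85 -2.42 = 69.43 m/s
throttle_to(8431): rpm ← 8431
final state: V = 69.43 m/s, rpm = 8431 → n = rpm/60 = 140.516667 rev/s
target J* = 1.5041; solve J* = V/(n·D) for n: n = V/(J*·D) = 69.43/(1.5041 × 0.763) = 60.498682 rev/s
rpm = 60·n = 3629.920942

rpm = 3629.92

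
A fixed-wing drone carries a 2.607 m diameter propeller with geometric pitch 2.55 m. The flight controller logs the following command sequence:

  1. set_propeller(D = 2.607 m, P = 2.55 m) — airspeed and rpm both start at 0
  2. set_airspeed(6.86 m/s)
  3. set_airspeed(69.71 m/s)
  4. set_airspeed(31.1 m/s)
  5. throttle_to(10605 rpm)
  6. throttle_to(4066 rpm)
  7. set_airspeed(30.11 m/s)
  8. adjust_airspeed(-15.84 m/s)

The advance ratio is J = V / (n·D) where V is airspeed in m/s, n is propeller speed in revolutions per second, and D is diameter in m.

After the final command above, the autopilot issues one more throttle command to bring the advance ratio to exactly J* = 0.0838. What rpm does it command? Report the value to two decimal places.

set_propeller: D = 2.607 m, P = 2.55 m (p = P/D = 0.978136); state ← (V=0, rpm=0)
set_airspeed(6.86): V ← 6.86 m/s
set_airspeed(69.71): V ← 69.71 m/s
set_airspeed(31.1): V ← 31.1 m/s
throttle_to(10605): rpm ← 10605
throttle_to(4066): rpm ← 4066
set_airspeed(30.11): V ← 30.11 m/s
adjust_airspeed(-15.84): V ← 30.11 -15.84 = 14.27 m/s
final state: V = 14.27 m/s, rpm = 4066 → n = rpm/60 = 67.766667 rev/s
target J* = 0.0838; solve J* = V/(n·D) for n: n = V/(J*·D) = 14.27/(0.0838 × 2.607) = 65.318909 rev/s
rpm = 60·n = 3919.134550

rpm = 3919.13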